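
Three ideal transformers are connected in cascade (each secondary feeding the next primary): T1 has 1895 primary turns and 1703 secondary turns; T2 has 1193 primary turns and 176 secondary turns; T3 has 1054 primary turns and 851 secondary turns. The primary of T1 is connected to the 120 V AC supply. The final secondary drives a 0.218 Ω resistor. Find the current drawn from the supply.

I_supply ≈ 6.31 A

After T1: V = 120.00 × 1703/1895 = 107.84 V.
After T2: V = 107.84 × 176/1193 = 15.910 V.
After T3: V = 15.910 × 851/1054 = 12.845 V.
I_load = 12.845/0.218 = 58.924 A, so P_out = 12.845 × 58.924 = 756.90 W.
All ideal ⇒ P_in = P_out, so I_supply = 756.90/120 = 6.31 A.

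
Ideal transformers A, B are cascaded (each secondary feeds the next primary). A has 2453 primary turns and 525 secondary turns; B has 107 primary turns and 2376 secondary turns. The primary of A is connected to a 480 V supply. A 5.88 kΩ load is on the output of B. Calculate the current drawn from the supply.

After A: V = 480.00 × 525/2453 = 102.73 V.
After B: V = 102.73 × 2376/107 = 2281.2 V.
I_load = 2281.2/5880 = 0.38796 A, so P_out = 2281.2 × 0.38796 = 885.02 W.
All ideal ⇒ P_in = P_out, so I_supply = 885.02/480 = 1.84 A.

I_supply ≈ 1.84 A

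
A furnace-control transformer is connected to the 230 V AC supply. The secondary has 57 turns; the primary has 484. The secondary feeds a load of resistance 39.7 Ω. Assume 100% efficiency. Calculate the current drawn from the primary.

V_s = V_p × N_s/N_p = 230 × 57/484 = 27.087 V.
I_s = V_s/R = 27.087/39.7 = 0.68229 A.
For an ideal transformer I_p N_p = I_s N_s, so I_p = 0.68229 × 57/484 = 0.0804 A.

I_p ≈ 0.0804 A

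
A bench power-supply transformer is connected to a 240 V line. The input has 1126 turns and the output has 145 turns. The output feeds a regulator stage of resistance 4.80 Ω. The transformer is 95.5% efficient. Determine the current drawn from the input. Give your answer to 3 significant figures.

V_out = 240 × 145/1126 = 30.906 V.
I_out = V_out/R = 30.906/4.80 = 6.4387 A.
P_out = V_out I_out = 30.906 × 6.4387 = 198.99 W.
P_in = P_out/η = 198.99/0.955 = 208.37 W.
I_in = P_in/V_in = 208.37/240 = 0.868 A.

I_in ≈ 0.868 A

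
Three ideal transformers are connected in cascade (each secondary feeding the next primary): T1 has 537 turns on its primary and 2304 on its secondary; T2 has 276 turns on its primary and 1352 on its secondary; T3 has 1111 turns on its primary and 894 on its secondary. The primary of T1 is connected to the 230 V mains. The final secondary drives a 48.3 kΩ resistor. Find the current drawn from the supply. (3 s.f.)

After T1: V = 230.00 × 2304/537 = 986.82 V.
After T2: V = 986.82 × 1352/276 = 4834.0 V.
After T3: V = 4834.0 × 894/1111 = 3889.8 V.
I_load = 3889.8/48300 = 0.080534 A, so P_out = 3889.8 × 0.080534 = 313.26 W.
All ideal ⇒ P_in = P_out, so I_supply = 313.26/230 = 1.36 A.

I_supply ≈ 1.36 A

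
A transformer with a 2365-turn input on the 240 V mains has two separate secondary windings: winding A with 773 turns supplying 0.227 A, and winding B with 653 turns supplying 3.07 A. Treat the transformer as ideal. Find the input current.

V_A = 240 × 773/2365 = 78.444 V; V_B = 240 × 653/2365 = 66.266 V.
P_out = V_A I_A + V_B I_B = 78.444×0.227 + 66.266×3.07 = 17.807 + 203.44 = 221.24 W.
Ideal ⇒ P_in = P_out, so I_in = P_out/V_in = 221.24/240 = 0.922 A.

I_in ≈ 0.922 A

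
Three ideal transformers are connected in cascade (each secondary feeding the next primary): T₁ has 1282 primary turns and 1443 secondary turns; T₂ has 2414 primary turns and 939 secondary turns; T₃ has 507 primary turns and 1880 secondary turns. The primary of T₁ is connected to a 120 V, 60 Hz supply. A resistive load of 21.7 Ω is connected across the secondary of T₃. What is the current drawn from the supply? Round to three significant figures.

I_supply ≈ 14.6 A

After T₁: V = 120.00 × 1443/1282 = 135.07 V.
After T₂: V = 135.07 × 939/2414 = 52.540 V.
After T₃: V = 52.540 × 1880/507 = 194.82 V.
I_load = 194.82/21.7 = 8.9780 A, so P_out = 194.82 × 8.9780 = 1749.1 W.
All ideal ⇒ P_in = P_out, so I_supply = 1749.1/120 = 14.6 A.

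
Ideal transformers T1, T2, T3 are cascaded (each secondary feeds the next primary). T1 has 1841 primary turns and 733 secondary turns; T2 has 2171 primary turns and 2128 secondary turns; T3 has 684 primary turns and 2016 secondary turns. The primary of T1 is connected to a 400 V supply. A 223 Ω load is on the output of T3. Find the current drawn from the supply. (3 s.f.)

I_supply ≈ 2.37 A

Secondary of T1: V = 400.00 × 733/1841 = 159.26 V.
Secondary of T2: V = 159.26 × 2128/2171 = 156.11 V.
Secondary of T3: V = 156.11 × 2016/684 = 460.10 V.
I_load = 460.10/223 = 2.0632 A, so P_out = 460.10 × 2.0632 = 949.31 W.
All ideal ⇒ P_in = P_out, so I_supply = 949.31/400 = 2.37 A.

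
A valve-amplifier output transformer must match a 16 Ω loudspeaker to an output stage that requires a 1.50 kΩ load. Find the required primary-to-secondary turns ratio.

N_p/N_s ≈ 9.68

Z_p/Z_s = (N_p/N_s)², so N_p/N_s = √(1500/16) = √93.8 = 9.68.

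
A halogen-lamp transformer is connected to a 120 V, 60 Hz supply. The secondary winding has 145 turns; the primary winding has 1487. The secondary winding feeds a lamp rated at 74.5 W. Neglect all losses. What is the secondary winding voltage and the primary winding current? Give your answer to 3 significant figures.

V_s = V_p × N_s/N_p = 120 × 145/1487 = 11.701 V.
I_s = P/V_s = 74.5/11.701 = 6.3668 A.
I_p = I_s × N_s/N_p = 6.3668 × 145/1487 = 0.621 A.

V_s ≈ 11.7 V, I_p ≈ 0.621 A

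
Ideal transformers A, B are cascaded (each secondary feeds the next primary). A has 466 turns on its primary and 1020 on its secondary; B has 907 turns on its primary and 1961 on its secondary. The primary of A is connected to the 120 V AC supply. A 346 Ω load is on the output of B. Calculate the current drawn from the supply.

I_supply ≈ 7.77 A

Secondary of A: V = 120.00 × 1020/466 = 262.66 V.
Secondary of B: V = 262.66 × 1961/907 = 567.89 V.
I_load = 567.89/346 = 1.6413 A, so P_out = 567.89 × 1.6413 = 932.08 W.
All ideal ⇒ P_in = P_out, so I_supply = 932.08/120 = 7.77 A.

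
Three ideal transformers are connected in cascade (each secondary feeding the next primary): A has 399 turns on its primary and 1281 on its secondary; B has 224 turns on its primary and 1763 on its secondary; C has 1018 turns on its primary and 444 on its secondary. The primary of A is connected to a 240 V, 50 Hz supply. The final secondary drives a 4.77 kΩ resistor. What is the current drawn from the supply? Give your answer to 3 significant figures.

I_supply ≈ 6.11 A

After A: V = 240.00 × 1281/399 = 770.53 V.
After B: V = 770.53 × 1763/224 = 6064.5 V.
After C: V = 6064.5 × 444/1018 = 2645.0 V.
I_load = 2645.0/4770 = 0.55451 A, so P_out = 2645.0 × 0.55451 = 1466.7 W.
All ideal ⇒ P_in = P_out, so I_supply = 1466.7/240 = 6.11 A.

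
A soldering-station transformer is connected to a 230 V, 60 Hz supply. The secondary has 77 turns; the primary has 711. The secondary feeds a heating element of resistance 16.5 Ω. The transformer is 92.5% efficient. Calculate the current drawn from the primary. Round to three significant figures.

V_s = 230 × 77/711 = 24.909 V.
I_s = V_s/R = 24.909/16.5 = 1.5096 A.
P_out = V_s I_s = 24.909 × 1.5096 = 37.602 W.
P_in = P_out/η = 37.602/0.925 = 40.651 W.
I_p = P_in/V_p = 40.651/230 = 0.177 A.

I_p ≈ 0.177 A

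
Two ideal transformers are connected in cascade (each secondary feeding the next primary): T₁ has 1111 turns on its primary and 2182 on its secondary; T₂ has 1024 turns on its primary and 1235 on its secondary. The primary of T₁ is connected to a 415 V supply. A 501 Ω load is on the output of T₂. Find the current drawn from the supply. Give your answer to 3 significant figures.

After T₁: V = 415.00 × 2182/1111 = 815.06 V.
After T₂: V = 815.06 × 1235/1024 = 983.01 V.
I_load = 983.01/501 = 1.9621 A, so P_out = 983.01 × 1.9621 = 1928.7 W.
All ideal ⇒ P_in = P_out, so I_supply = 1928.7/415 = 4.65 A.

I_supply ≈ 4.65 A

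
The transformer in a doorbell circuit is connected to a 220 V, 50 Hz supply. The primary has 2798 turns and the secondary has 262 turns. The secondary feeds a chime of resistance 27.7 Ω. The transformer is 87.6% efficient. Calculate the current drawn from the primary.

V_s = 220 × 262/2798 = 20.600 V.
I_s = V_s/R = 20.600/27.7 = 0.74370 A.
P_out = V_s I_s = 20.600 × 0.74370 = 15.320 W.
P_in = P_out/η = 15.320/0.876 = 17.489 W.
I_p = P_in/V_p = 17.489/220 = 0.0795 A.

I_p ≈ 0.0795 A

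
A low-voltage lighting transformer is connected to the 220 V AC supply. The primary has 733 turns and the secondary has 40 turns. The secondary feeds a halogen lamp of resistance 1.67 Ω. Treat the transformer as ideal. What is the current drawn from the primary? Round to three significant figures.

I_p ≈ 0.392 A

V_s = V_p × N_s/N_p = 220 × 40/733 = 12.005 V.
I_s = V_s/R = 12.005/1.67 = 7.1889 A.
For an ideal transformer I_p N_p = I_s N_s, so I_p = 7.1889 × 40/733 = 0.392 A.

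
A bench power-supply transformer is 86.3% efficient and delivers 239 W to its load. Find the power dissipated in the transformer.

P_loss ≈ 37.9 W

P_in = P_out/η = 239/0.863 = 276.941 W.
P_loss = P_in − P_out = 276.941 − 239 = 37.9 W.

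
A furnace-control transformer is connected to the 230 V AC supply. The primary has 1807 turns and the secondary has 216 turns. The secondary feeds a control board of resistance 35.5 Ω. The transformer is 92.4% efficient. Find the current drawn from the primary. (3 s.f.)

V_s = 230 × 216/1807 = 27.493 V.
I_s = V_s/R = 27.493/35.5 = 0.77445 A.
P_out = V_s I_s = 27.493 × 0.77445 = 21.292 W.
P_in = P_out/η = 21.292/0.924 = 23.043 W.
I_p = P_in/V_p = 23.043/230 = 0.100 A.

I_p ≈ 0.100 A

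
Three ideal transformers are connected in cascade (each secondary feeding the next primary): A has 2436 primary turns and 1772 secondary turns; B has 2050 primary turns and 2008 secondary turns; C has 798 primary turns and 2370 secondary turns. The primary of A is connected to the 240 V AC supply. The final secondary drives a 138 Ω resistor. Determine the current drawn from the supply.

I_supply ≈ 7.79 A

Secondary of A: V = 240.00 × 1772/2436 = 174.58 V.
Secondary of B: V = 174.58 × 2008/2050 = 171.00 V.
Secondary of C: V = 171.00 × 2370/798 = 507.87 V.
I_load = 507.87/138 = 3.6802 A, so P_out = 507.87 × 3.6802 = 1869.1 W.
All ideal ⇒ P_in = P_out, so I_supply = 1869.1/240 = 7.79 A.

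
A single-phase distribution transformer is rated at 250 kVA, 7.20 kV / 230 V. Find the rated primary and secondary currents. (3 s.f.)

I_p = S/V_p = 250000/7200 = 34.7 A.
I_s = S/V_s = 250000/230 = 1090 A.

I_p ≈ 34.7 A, I_s ≈ 1090 A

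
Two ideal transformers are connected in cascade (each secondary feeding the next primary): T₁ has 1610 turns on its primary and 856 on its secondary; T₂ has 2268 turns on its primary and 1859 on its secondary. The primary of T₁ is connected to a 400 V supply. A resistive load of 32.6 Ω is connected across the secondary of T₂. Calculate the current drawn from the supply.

Secondary of T₁: V = 400.00 × 856/1610 = 212.67 V.
Secondary of T₂: V = 212.67 × 1859/2268 = 174.32 V.
I_load = 174.32/32.6 = 5.3472 A, so P_out = 174.32 × 5.3472 = 932.12 W.
All ideal ⇒ P_in = P_out, so I_supply = 932.12/400 = 2.33 A.

I_supply ≈ 2.33 A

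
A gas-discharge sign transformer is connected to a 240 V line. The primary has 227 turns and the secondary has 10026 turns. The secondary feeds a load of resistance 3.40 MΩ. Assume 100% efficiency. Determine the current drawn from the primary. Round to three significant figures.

V_s = V_p × N_s/N_p = 240 × 10026/227 = 10600 V.
I_s = V_s/R = 10600/(3.40×10^6) = 0.0031177 A.
For an ideal transformer I_p N_p = I_s N_s, so I_p = 0.0031177 × 10026/227 = 0.138 A.

I_p ≈ 0.138 A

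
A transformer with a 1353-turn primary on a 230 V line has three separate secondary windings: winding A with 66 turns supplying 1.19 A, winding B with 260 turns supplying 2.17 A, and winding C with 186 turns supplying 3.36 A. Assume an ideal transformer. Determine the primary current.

V_A = 230 × 66/1353 = 11.220 V; V_B = 230 × 260/1353 = 44.198 V; V_C = 230 × 186/1353 = 31.619 V.
P_out = V_A I_A + V_B I_B + V_C I_C = 11.220×1.19 + 44.198×2.17 + 31.619×3.36 = 13.351 + 95.910 + 106.24 = 215.50 W.
Ideal ⇒ P_in = P_out, so I_p = P_out/V_p = 215.50/230 = 0.937 A.

I_p ≈ 0.937 A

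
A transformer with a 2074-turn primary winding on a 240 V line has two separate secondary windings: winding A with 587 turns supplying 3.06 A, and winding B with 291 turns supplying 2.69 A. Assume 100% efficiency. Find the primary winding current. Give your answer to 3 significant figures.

V_A = 240 × 587/2074 = 67.927 V; V_B = 240 × 291/2074 = 33.674 V.
P_out = V_A I_A + V_B I_B = 67.927×3.06 + 33.674×2.69 = 207.86 + 90.583 = 298.44 W.
Ideal ⇒ P_in = P_out, so I_p = P_out/V_p = 298.44/240 = 1.24 A.

I_p ≈ 1.24 A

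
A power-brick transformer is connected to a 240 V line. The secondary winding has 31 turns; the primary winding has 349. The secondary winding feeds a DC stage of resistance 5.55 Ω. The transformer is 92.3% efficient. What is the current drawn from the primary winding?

I_p ≈ 0.370 A

V_s = 240 × 31/349 = 21.318 V.
I_s = V_s/R = 21.318/5.55 = 3.8411 A.
P_out = V_s I_s = 21.318 × 3.8411 = 81.885 W.
P_in = P_out/η = 81.885/0.923 = 88.716 W.
I_p = P_in/V_p = 88.716/240 = 0.370 A.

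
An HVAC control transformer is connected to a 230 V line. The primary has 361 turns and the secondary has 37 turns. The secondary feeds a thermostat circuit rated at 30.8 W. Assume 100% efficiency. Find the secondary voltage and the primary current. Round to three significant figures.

V_s ≈ 23.6 V, I_p ≈ 0.134 A

V_s = V_p × N_s/N_p = 230 × 37/361 = 23.573 V.
I_s = P/V_s = 30.8/23.573 = 1.3066 A.
I_p = I_s × N_s/N_p = 1.3066 × 37/361 = 0.134 A.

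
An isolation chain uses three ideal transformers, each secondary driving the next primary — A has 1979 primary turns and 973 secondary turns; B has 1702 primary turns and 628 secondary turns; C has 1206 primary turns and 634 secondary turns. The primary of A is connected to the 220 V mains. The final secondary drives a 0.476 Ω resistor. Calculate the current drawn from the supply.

I_supply ≈ 4.20 A

After A: V = 220.00 × 973/1979 = 108.17 V.
After B: V = 108.17 × 628/1702 = 39.911 V.
After C: V = 39.911 × 634/1206 = 20.981 V.
I_load = 20.981/0.476 = 44.078 A, so P_out = 20.981 × 44.078 = 924.82 W.
All ideal ⇒ P_in = P_out, so I_supply = 924.82/220 = 4.20 A.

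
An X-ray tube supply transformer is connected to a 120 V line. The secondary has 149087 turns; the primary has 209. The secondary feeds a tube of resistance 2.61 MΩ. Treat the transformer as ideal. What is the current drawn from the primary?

V_s = V_p × N_s/N_p = 120 × 149087/209 = 85600 V.
I_s = V_s/R = 85600/(2.61×10^6) = 0.032797 A.
For an ideal transformer I_p N_p = I_s N_s, so I_p = 0.032797 × 149087/209 = 23.4 A.

I_p ≈ 23.4 A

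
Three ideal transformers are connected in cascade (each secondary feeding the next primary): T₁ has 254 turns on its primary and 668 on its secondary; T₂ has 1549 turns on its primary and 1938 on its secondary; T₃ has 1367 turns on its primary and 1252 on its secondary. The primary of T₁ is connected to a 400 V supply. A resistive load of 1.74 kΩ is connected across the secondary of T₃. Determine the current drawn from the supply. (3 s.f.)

After T₁: V = 400.00 × 668/254 = 1052.0 V.
After T₂: V = 1052.0 × 1938/1549 = 1316.1 V.
After T₃: V = 1316.1 × 1252/1367 = 1205.4 V.
I_load = 1205.4/1740 = 0.69277 A, so P_out = 1205.4 × 0.69277 = 835.09 W.
All ideal ⇒ P_in = P_out, so I_supply = 835.09/400 = 2.09 A.

I_supply ≈ 2.09 A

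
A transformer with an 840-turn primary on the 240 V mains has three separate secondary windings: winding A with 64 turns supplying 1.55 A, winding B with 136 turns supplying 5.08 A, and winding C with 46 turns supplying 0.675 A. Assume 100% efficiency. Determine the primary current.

I_p ≈ 0.978 A

V_A = 240 × 64/840 = 18.286 V; V_B = 240 × 136/840 = 38.857 V; V_C = 240 × 46/840 = 13.143 V.
P_out = V_A I_A + V_B I_B + V_C I_C = 18.286×1.55 + 38.857×5.08 + 13.143×0.675 = 28.343 + 197.39 + 8.8714 = 234.61 W.
Ideal ⇒ P_in = P_out, so I_p = P_out/V_p = 234.61/240 = 0.978 A.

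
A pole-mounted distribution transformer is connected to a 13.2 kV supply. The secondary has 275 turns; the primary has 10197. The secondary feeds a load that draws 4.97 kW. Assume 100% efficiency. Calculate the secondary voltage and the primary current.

V_s = V_p × N_s/N_p = 13200 × 275/10197 = 355.99 V.
I_s = P/V_s = 4970/355.99 = 13.961 A.
I_p = I_s × N_s/N_p = 13.961 × 275/10197 = 0.377 A.

V_s ≈ 356 V, I_p ≈ 0.377 A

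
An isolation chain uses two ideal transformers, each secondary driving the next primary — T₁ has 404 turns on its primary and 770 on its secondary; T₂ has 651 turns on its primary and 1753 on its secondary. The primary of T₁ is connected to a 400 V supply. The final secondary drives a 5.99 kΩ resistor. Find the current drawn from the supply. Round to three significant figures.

After T₁: V = 400.00 × 770/404 = 762.38 V.
After T₂: V = 762.38 × 1753/651 = 2052.9 V.
I_load = 2052.9/5990 = 0.34272 A, so P_out = 2052.9 × 0.34272 = 703.58 W.
All ideal ⇒ P_in = P_out, so I_supply = 703.58/400 = 1.76 A.

I_supply ≈ 1.76 A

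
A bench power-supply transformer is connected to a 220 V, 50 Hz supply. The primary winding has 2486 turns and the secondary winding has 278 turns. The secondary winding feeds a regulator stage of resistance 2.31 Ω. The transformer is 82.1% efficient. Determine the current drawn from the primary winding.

I_p ≈ 1.45 A

V_s = 220 × 278/2486 = 24.602 V.
I_s = V_s/R = 24.602/2.31 = 10.650 A.
P_out = V_s I_s = 24.602 × 10.650 = 262.01 W.
P_in = P_out/η = 262.01/0.821 = 319.14 W.
I_p = P_in/V_p = 319.14/220 = 1.45 A.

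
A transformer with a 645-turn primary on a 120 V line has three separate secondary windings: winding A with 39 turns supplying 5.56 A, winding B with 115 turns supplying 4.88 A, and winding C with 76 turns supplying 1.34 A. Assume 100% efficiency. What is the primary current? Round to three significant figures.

I_p ≈ 1.36 A

V_A = 120 × 39/645 = 7.2558 V; V_B = 120 × 115/645 = 21.395 V; V_C = 120 × 76/645 = 14.140 V.
P_out = V_A I_A + V_B I_B + V_C I_C = 7.2558×5.56 + 21.395×4.88 + 14.140×1.34 = 40.342 + 104.41 + 18.947 = 163.70 W.
Ideal ⇒ P_in = P_out, so I_p = P_out/V_p = 163.70/120 = 1.36 A.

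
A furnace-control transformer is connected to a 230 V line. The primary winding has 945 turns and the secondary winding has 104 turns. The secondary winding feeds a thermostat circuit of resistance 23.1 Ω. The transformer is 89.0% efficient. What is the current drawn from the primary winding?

V_s = 230 × 104/945 = 25.312 V.
I_s = V_s/R = 25.312/23.1 = 1.0958 A.
P_out = V_s I_s = 25.312 × 1.0958 = 27.736 W.
P_in = P_out/η = 27.736/0.890 = 31.164 W.
I_p = P_in/V_p = 31.164/230 = 0.135 A.

I_p ≈ 0.135 A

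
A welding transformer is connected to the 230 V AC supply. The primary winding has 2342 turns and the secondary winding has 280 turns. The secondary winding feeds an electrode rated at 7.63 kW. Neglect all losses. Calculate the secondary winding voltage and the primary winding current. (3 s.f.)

V_s ≈ 27.5 V, I_p ≈ 33.2 A

V_s = V_p × N_s/N_p = 230 × 280/2342 = 27.498 V.
I_s = P/V_s = 7630/27.498 = 277.48 A.
I_p = I_s × N_s/N_p = 277.48 × 280/2342 = 33.2 A.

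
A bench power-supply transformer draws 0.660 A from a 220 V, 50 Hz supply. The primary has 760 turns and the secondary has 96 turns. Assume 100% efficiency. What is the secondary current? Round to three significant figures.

I_s/I_p = N_p/N_s, so I_s = 0.660 × 760/96 = 5.23 A.

I_s ≈ 5.23 A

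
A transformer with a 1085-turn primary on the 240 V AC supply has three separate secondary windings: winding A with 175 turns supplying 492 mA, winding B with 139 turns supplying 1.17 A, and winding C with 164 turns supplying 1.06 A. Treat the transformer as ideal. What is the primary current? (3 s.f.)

I_p ≈ 0.389 A

V_A = 240 × 175/1085 = 38.710 V; V_B = 240 × 139/1085 = 30.747 V; V_C = 240 × 164/1085 = 36.276 V.
P_out = V_A I_A + V_B I_B + V_C I_C = 38.710×0.492 + 30.747×1.17 + 36.276×1.06 = 19.045 + 35.973 + 38.453 = 93.472 W.
Ideal ⇒ P_in = P_out, so I_p = P_out/V_p = 93.472/240 = 0.389 A.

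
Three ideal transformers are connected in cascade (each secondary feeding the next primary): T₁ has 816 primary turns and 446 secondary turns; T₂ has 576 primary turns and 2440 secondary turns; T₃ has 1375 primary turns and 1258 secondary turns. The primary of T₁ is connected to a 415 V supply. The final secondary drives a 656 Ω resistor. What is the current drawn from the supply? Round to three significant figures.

I_supply ≈ 2.84 A

Secondary of T₁: V = 415.00 × 446/816 = 226.83 V.
Secondary of T₂: V = 226.83 × 2440/576 = 960.86 V.
Secondary of T₃: V = 960.86 × 1258/1375 = 879.10 V.
I_load = 879.10/656 = 1.3401 A, so P_out = 879.10 × 1.3401 = 1178.1 W.
All ideal ⇒ P_in = P_out, so I_supply = 1178.1/415 = 2.84 A.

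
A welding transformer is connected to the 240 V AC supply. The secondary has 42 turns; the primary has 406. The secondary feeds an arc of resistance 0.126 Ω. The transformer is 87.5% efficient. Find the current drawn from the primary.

I_p ≈ 23.3 A

V_s = 240 × 42/406 = 24.828 V.
I_s = V_s/R = 24.828/0.126 = 197.04 A.
P_out = V_s I_s = 24.828 × 197.04 = 4892.1 W.
P_in = P_out/η = 4892.1/0.875 = 5591.0 W.
I_p = P_in/V_p = 5591.0/240 = 23.3 A.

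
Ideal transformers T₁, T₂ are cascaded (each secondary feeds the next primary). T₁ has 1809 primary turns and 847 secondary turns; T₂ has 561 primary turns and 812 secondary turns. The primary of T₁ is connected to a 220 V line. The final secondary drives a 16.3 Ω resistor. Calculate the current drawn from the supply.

I_supply ≈ 6.20 A

Secondary of T₁: V = 220.00 × 847/1809 = 103.01 V.
Secondary of T₂: V = 103.01 × 812/561 = 149.09 V.
I_load = 149.09/16.3 = 9.1469 A, so P_out = 149.09 × 9.1469 = 1363.7 W.
All ideal ⇒ P_in = P_out, so I_supply = 1363.7/220 = 6.20 A.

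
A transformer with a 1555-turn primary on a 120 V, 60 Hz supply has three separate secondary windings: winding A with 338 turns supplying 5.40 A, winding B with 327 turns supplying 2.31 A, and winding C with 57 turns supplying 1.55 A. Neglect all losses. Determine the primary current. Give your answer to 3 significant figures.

V_A = 120 × 338/1555 = 26.084 V; V_B = 120 × 327/1555 = 25.235 V; V_C = 120 × 57/1555 = 4.3987 V.
P_out = V_A I_A + V_B I_B + V_C I_C = 26.084×5.40 + 25.235×2.31 + 4.3987×1.55 = 140.85 + 58.292 + 6.8180 = 205.96 W.
Ideal ⇒ P_in = P_out, so I_p = P_out/V_p = 205.96/120 = 1.72 A.

I_p ≈ 1.72 A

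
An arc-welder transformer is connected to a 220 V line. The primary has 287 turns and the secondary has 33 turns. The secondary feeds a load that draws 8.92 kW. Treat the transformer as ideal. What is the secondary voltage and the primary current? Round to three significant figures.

V_s = V_p × N_s/N_p = 220 × 33/287 = 25.296 V.
I_s = P/V_s = 8920/25.296 = 352.62 A.
I_p = I_s × N_s/N_p = 352.62 × 33/287 = 40.5 A.

V_s ≈ 25.3 V, I_p ≈ 40.5 A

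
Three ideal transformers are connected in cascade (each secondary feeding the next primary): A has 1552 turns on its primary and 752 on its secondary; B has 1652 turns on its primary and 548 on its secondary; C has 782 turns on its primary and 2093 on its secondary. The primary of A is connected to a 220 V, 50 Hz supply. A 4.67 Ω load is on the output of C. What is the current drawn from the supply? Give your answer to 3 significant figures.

After A: V = 220.00 × 752/1552 = 106.60 V.
After B: V = 106.60 × 548/1652 = 35.361 V.
After C: V = 35.361 × 2093/782 = 94.642 V.
I_load = 94.642/4.67 = 20.266 A, so P_out = 94.642 × 20.266 = 1918.0 W.
All ideal ⇒ P_in = P_out, so I_supply = 1918.0/220 = 8.72 A.

I_supply ≈ 8.72 A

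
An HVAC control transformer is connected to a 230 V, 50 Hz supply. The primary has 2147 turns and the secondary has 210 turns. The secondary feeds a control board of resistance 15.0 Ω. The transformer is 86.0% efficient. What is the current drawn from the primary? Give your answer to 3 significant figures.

V_s = 230 × 210/2147 = 22.497 V.
I_s = V_s/R = 22.497/15.0 = 1.4998 A.
P_out = V_s I_s = 22.497 × 1.4998 = 33.740 W.
P_in = P_out/η = 33.740/0.860 = 39.232 W.
I_p = P_in/V_p = 39.232/230 = 0.171 A.

I_p ≈ 0.171 A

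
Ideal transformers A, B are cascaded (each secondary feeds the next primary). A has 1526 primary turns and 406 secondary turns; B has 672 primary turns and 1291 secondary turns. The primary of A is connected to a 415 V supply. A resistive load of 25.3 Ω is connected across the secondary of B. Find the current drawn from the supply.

After A: V = 415.00 × 406/1526 = 110.41 V.
After B: V = 110.41 × 1291/672 = 212.12 V.
I_load = 212.12/25.3 = 8.3841 A, so P_out = 212.12 × 8.3841 = 1778.4 W.
All ideal ⇒ P_in = P_out, so I_supply = 1778.4/415 = 4.29 A.

I_supply ≈ 4.29 A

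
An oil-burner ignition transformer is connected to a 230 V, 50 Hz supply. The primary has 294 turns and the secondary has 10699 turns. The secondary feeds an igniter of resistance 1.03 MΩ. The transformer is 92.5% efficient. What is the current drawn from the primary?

I_p ≈ 0.320 A

V_s = 230 × 10699/294 = 8370.0 V.
I_s = V_s/R = 8370.0/(1.03×10^6) = 0.0081262 A.
P_out = V_s I_s = 8370.0 × 0.0081262 = 68.016 W.
P_in = P_out/η = 68.016/0.925 = 73.531 W.
I_p = P_in/V_p = 73.531/230 = 0.320 A.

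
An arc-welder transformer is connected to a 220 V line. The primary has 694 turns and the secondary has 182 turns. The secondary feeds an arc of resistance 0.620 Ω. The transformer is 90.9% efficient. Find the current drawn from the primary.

V_s = 220 × 182/694 = 57.695 V.
I_s = V_s/R = 57.695/0.620 = 93.056 A.
P_out = V_s I_s = 57.695 × 93.056 = 5368.8 W.
P_in = P_out/η = 5368.8/0.909 = 5906.3 W.
I_p = P_in/V_p = 5906.3/220 = 26.8 A.

I_p ≈ 26.8 A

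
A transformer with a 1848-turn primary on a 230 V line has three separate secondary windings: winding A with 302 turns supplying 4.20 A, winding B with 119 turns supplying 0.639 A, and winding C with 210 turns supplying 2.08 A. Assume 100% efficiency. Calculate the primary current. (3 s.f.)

I_p ≈ 0.964 A

V_A = 230 × 302/1848 = 37.587 V; V_B = 230 × 119/1848 = 14.811 V; V_C = 230 × 210/1848 = 26.136 V.
P_out = V_A I_A + V_B I_B + V_C I_C = 37.587×4.20 + 14.811×0.639 + 26.136×2.08 = 157.86 + 9.4640 + 54.364 = 221.69 W.
Ideal ⇒ P_in = P_out, so I_p = P_out/V_p = 221.69/230 = 0.964 A.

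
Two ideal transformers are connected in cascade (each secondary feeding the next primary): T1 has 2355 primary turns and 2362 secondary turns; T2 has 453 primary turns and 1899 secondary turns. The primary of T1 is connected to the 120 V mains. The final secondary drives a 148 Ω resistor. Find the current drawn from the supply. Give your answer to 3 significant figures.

I_supply ≈ 14.3 A

Secondary of T1: V = 120.00 × 2362/2355 = 120.36 V.
Secondary of T2: V = 120.36 × 1899/453 = 504.54 V.
I_load = 504.54/148 = 3.4091 A, so P_out = 504.54 × 3.4091 = 1720.0 W.
All ideal ⇒ P_in = P_out, so I_supply = 1720.0/120 = 14.3 A.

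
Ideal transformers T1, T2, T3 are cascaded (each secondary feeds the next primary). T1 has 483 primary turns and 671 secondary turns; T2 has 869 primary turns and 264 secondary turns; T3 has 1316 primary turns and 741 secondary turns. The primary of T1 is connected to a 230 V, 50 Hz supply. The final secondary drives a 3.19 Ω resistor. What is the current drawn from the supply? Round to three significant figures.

I_supply ≈ 4.07 A

After T1: V = 230.00 × 671/483 = 319.52 V.
After T2: V = 319.52 × 264/869 = 97.071 V.
After T3: V = 97.071 × 741/1316 = 54.657 V.
I_load = 54.657/3.19 = 17.134 A, so P_out = 54.657 × 17.134 = 936.50 W.
All ideal ⇒ P_in = P_out, so I_supply = 936.50/230 = 4.07 A.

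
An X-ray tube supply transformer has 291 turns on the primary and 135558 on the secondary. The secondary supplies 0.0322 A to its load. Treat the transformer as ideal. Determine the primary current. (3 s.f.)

I_p ≈ 15.0 A

For an ideal transformer I_p/I_s = N_s/N_p, so I_p = 0.0322 × 135558/291 = 15.0 A.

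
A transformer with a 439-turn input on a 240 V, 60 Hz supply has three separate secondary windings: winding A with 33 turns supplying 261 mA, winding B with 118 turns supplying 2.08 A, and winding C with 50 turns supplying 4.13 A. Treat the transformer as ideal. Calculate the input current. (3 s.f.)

I_in ≈ 1.05 A

V_A = 240 × 33/439 = 18.041 V; V_B = 240 × 118/439 = 64.510 V; V_C = 240 × 50/439 = 27.335 V.
P_out = V_A I_A + V_B I_B + V_C I_C = 18.041×0.261 + 64.510×2.08 + 27.335×4.13 = 4.7087 + 134.18 + 112.89 = 251.78 W.
Ideal ⇒ P_in = P_out, so I_in = P_out/V_in = 251.78/240 = 1.05 A.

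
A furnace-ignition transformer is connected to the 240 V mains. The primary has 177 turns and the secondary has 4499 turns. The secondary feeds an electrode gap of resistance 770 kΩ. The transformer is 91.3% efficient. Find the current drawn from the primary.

I_p ≈ 0.221 A

V_s = 240 × 4499/177 = 6100.3 V.
I_s = V_s/R = 6100.3/770000 = 0.0079225 A.
P_out = V_s I_s = 6100.3 × 0.0079225 = 48.330 W.
P_in = P_out/η = 48.330/0.913 = 52.935 W.
I_p = P_in/V_p = 52.935/240 = 0.221 A.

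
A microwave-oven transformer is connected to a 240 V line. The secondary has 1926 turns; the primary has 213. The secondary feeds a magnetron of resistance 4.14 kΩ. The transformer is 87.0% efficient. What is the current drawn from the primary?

V_s = 240 × 1926/213 = 2170.1 V.
I_s = V_s/R = 2170.1/4140 = 0.52419 A.
P_out = V_s I_s = 2170.1 × 0.52419 = 1137.6 W.
P_in = P_out/η = 1137.6/0.870 = 1307.5 W.
I_p = P_in/V_p = 1307.5/240 = 5.45 A.

I_p ≈ 5.45 A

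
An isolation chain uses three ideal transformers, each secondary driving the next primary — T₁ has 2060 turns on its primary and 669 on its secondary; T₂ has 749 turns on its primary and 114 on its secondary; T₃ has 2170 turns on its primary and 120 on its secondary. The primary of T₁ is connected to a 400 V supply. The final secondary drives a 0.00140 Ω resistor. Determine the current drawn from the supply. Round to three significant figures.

I_supply ≈ 2.13 A

After T₁: V = 400.00 × 669/2060 = 129.90 V.
After T₂: V = 129.90 × 114/749 = 19.772 V.
After T₃: V = 19.772 × 120/2170 = 1.0934 V.
I_load = 1.0934/0.00140 = 780.97 A, so P_out = 1.0934 × 780.97 = 853.88 W.
All ideal ⇒ P_in = P_out, so I_supply = 853.88/400 = 2.13 A.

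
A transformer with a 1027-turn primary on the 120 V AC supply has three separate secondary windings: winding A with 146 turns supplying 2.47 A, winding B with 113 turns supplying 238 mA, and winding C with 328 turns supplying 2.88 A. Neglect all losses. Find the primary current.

V_A = 120 × 146/1027 = 17.059 V; V_B = 120 × 113/1027 = 13.204 V; V_C = 120 × 328/1027 = 38.325 V.
P_out = V_A I_A + V_B I_B + V_C I_C = 17.059×2.47 + 13.204×0.238 + 38.325×2.88 = 42.137 + 3.1424 + 110.38 = 155.66 W.
Ideal ⇒ P_in = P_out, so I_p = P_out/V_p = 155.66/120 = 1.30 A.

I_p ≈ 1.30 A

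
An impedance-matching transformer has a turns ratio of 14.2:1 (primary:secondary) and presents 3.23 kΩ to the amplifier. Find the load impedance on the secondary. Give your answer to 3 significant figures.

Z_s ≈ 16.0 Ω

Z_s = Z_p/(N_p/N_s)² = 3230/14.2² = 16.0 Ω.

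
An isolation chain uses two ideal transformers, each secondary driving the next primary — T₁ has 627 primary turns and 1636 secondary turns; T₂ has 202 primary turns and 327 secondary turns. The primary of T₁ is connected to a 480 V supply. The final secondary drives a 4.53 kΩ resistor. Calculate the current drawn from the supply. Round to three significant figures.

I_supply ≈ 1.89 A

After T₁: V = 480.00 × 1636/627 = 1252.4 V.
After T₂: V = 1252.4 × 327/202 = 2027.5 V.
I_load = 2027.5/4530 = 0.44756 A, so P_out = 2027.5 × 0.44756 = 907.42 W.
All ideal ⇒ P_in = P_out, so I_supply = 907.42/480 = 1.89 A.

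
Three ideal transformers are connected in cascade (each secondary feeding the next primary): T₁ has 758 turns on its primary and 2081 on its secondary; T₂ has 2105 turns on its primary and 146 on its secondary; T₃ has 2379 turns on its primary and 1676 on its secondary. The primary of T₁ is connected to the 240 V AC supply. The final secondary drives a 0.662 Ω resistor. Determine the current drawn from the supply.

I_supply ≈ 6.52 A

Secondary of T₁: V = 240.00 × 2081/758 = 658.89 V.
Secondary of T₂: V = 658.89 × 146/2105 = 45.700 V.
Secondary of T₃: V = 45.700 × 1676/2379 = 32.195 V.
I_load = 32.195/0.662 = 48.634 A, so P_out = 32.195 × 48.634 = 1565.8 W.
All ideal ⇒ P_in = P_out, so I_supply = 1565.8/240 = 6.52 A.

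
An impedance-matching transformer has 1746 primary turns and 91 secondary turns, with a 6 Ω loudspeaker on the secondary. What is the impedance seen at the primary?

Z_p = (N_p/N_s)² × Z_s = (1746/91)² × 6 = 2210 Ω.

Z_p ≈ 2210 Ω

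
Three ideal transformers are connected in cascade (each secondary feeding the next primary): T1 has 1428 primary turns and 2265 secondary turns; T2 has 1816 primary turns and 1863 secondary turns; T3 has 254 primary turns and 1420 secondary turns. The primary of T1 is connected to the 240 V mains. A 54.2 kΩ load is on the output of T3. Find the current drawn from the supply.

I_supply ≈ 0.366 A

After T1: V = 240.00 × 2265/1428 = 380.67 V.
After T2: V = 380.67 × 1863/1816 = 390.52 V.
After T3: V = 390.52 × 1420/254 = 2183.2 V.
I_load = 2183.2/54200 = 0.040281 A, so P_out = 2183.2 × 0.040281 = 87.944 W.
All ideal ⇒ P_in = P_out, so I_supply = 87.944/240 = 0.366 A.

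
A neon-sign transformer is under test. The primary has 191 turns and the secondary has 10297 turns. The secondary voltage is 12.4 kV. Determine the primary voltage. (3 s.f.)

V_p ≈ 230 V

V_p/V_s = N_p/N_s, so V_p = 12400 × 191/10297 = 230 V.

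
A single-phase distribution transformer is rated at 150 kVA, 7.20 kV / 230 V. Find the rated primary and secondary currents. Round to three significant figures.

I_p = S/V_p = 150000/7200 = 20.8 A.
I_s = S/V_s = 150000/230 = 652 A.

I_p ≈ 20.8 A, I_s ≈ 652 A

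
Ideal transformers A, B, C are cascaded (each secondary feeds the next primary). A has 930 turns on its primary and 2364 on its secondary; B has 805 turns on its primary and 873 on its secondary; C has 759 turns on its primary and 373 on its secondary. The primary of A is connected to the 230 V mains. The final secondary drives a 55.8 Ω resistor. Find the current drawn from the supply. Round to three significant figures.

After A: V = 230.00 × 2364/930 = 584.65 V.
After B: V = 584.65 × 873/805 = 634.03 V.
After C: V = 634.03 × 373/759 = 311.59 V.
I_load = 311.59/55.8 = 5.5840 A, so P_out = 311.59 × 5.5840 = 1739.9 W.
All ideal ⇒ P_in = P_out, so I_supply = 1739.9/230 = 7.56 A.

I_supply ≈ 7.56 A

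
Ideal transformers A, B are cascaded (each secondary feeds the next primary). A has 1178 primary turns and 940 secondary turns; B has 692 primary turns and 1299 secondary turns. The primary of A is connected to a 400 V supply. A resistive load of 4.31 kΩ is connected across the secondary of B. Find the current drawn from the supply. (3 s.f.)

I_supply ≈ 0.208 A

After A: V = 400.00 × 940/1178 = 319.19 V.
After B: V = 319.19 × 1299/692 = 599.16 V.
I_load = 599.16/4310 = 0.13902 A, so P_out = 599.16 × 0.13902 = 83.294 W.
All ideal ⇒ P_in = P_out, so I_supply = 83.294/400 = 0.208 A.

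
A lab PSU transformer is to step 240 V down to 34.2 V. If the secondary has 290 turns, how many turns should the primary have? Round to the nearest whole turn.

N_p/N_s = V_p/V_s, so N_p = 290 × 240/34.2 = 2035.1 ≈ 2035 turns.

N_p = 2035 turns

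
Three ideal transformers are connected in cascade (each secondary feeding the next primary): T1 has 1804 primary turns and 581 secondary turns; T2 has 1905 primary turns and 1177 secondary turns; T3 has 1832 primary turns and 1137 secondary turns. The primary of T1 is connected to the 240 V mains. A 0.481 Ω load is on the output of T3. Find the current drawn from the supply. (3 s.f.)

I_supply ≈ 7.61 A

After T1: V = 240.00 × 581/1804 = 77.295 V.
After T2: V = 77.295 × 1177/1905 = 47.756 V.
After T3: V = 47.756 × 1137/1832 = 29.639 V.
I_load = 29.639/0.481 = 61.620 A, so P_out = 29.639 × 61.620 = 1826.4 W.
All ideal ⇒ P_in = P_out, so I_supply = 1826.4/240 = 7.61 A.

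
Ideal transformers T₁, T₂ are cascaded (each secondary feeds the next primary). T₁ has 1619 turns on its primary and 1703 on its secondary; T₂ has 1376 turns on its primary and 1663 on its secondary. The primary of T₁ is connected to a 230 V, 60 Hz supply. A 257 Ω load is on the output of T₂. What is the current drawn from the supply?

After T₁: V = 230.00 × 1703/1619 = 241.93 V.
After T₂: V = 241.93 × 1663/1376 = 292.39 V.
I_load = 292.39/257 = 1.1377 A, so P_out = 292.39 × 1.1377 = 332.66 W.
All ideal ⇒ P_in = P_out, so I_supply = 332.66/230 = 1.45 A.

I_supply ≈ 1.45 A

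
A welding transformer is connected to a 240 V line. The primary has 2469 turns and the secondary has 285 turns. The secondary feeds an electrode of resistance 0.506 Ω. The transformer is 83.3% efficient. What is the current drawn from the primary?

V_s = 240 × 285/2469 = 27.704 V.
I_s = V_s/R = 27.704/0.506 = 54.750 A.
P_out = V_s I_s = 27.704 × 54.750 = 1516.8 W.
P_in = P_out/η = 1516.8/0.833 = 1820.9 W.
I_p = P_in/V_p = 1820.9/240 = 7.59 A.

I_p ≈ 7.59 A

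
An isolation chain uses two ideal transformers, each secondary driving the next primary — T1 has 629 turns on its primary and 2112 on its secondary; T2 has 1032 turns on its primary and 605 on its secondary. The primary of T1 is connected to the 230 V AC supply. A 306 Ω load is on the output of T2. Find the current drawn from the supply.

Secondary of T1: V = 230.00 × 2112/629 = 772.27 V.
Secondary of T2: V = 772.27 × 605/1032 = 452.74 V.
I_load = 452.74/306 = 1.4795 A, so P_out = 452.74 × 1.4795 = 669.84 W.
All ideal ⇒ P_in = P_out, so I_supply = 669.84/230 = 2.91 A.

I_supply ≈ 2.91 A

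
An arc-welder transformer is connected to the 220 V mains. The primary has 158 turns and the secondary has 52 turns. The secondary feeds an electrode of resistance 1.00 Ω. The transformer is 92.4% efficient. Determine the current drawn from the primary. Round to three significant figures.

I_p ≈ 25.8 A

V_s = 220 × 52/158 = 72.405 V.
I_s = V_s/R = 72.405/1.00 = 72.405 A.
P_out = V_s I_s = 72.405 × 72.405 = 5242.5 W.
P_in = P_out/η = 5242.5/0.924 = 5673.7 W.
I_p = P_in/V_p = 5673.7/220 = 25.8 A.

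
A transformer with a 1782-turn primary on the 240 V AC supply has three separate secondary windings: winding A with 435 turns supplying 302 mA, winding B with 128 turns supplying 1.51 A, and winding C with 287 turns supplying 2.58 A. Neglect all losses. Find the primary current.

V_A = 240 × 435/1782 = 58.586 V; V_B = 240 × 128/1782 = 17.239 V; V_C = 240 × 287/1782 = 38.653 V.
P_out = V_A I_A + V_B I_B + V_C I_C = 58.586×0.302 + 17.239×1.51 + 38.653×2.58 = 17.693 + 26.031 + 99.725 = 143.45 W.
Ideal ⇒ P_in = P_out, so I_p = P_out/V_p = 143.45/240 = 0.598 A.

I_p ≈ 0.598 A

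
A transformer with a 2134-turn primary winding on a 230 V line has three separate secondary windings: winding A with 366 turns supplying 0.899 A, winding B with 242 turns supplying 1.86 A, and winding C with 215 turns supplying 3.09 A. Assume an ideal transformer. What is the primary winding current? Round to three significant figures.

I_p ≈ 0.676 A

V_A = 230 × 366/2134 = 39.447 V; V_B = 230 × 242/2134 = 26.082 V; V_C = 230 × 215/2134 = 23.172 V.
P_out = V_A I_A + V_B I_B + V_C I_C = 39.447×0.899 + 26.082×1.86 + 23.172×3.09 = 35.463 + 48.513 + 71.603 = 155.58 W.
Ideal ⇒ P_in = P_out, so I_p = P_out/V_p = 155.58/230 = 0.676 A.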